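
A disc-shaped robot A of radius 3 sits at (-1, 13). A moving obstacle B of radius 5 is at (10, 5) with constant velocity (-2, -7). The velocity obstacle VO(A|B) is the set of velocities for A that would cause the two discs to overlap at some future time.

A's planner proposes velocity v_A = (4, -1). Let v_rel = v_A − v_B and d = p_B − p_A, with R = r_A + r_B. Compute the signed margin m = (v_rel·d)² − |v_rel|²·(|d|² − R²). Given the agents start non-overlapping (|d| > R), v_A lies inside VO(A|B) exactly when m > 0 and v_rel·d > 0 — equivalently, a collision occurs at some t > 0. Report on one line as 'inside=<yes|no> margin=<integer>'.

d = (11, -8),  |d|² = 185;  R = 3+5 = 8,  c = 185−8² = 121
v_rel = (6, 6),  |v_rel|² = 72;  v_rel·d = (6)·(11) + (6)·(-8) = 18
72·t² − 36·t + 121 = 0  ⇒  m = 18² − 72·121 = -8388
m = -8388 < 0,  v_rel·d = 18 > 0  ⇒  outside

inside=no margin=-8388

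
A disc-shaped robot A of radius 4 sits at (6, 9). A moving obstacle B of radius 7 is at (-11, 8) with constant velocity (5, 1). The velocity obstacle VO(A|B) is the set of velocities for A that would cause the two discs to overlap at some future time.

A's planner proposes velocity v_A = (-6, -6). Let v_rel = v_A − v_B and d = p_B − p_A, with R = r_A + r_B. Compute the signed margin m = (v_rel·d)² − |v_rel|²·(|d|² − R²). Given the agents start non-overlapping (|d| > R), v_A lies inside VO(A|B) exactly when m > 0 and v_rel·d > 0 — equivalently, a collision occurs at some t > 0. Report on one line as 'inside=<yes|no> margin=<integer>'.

d = (-17, -1),  |d|² = 290;  R = 4+7 = 11,  c = 290−11² = 169
v_rel = (-11, -7),  |v_rel|² = 170;  v_rel·d = (-11)·(-17) + (-7)·(-1) = 194
170·t² − 388·t + 169 = 0  ⇒  m = 194² − 170·169 = 8906
m = 8906 > 0,  v_rel·d = 194 > 0  ⇒  inside

inside=yes margin=8906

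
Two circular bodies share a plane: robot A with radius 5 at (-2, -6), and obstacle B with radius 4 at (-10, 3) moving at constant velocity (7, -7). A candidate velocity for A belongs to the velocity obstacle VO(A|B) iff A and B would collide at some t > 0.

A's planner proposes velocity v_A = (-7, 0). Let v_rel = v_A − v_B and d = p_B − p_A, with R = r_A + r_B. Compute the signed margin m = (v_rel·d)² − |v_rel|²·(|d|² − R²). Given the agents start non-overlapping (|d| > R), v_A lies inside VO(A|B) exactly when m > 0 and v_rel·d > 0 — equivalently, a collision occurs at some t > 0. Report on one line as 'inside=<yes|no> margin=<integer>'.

d = (-8, 9),  |d|² = 145;  R = 5+4 = 9,  c = 145−9² = 64
v_rel = (-14, 7),  |v_rel|² = 245;  v_rel·d = (-14)·(-8) + (7)·(9) = 175
245·t² − 350·t + 64 = 0  ⇒  m = 175² − 245·64 = 14945
m = 14945 > 0,  v_rel·d = 175 > 0  ⇒  inside

inside=yes margin=14945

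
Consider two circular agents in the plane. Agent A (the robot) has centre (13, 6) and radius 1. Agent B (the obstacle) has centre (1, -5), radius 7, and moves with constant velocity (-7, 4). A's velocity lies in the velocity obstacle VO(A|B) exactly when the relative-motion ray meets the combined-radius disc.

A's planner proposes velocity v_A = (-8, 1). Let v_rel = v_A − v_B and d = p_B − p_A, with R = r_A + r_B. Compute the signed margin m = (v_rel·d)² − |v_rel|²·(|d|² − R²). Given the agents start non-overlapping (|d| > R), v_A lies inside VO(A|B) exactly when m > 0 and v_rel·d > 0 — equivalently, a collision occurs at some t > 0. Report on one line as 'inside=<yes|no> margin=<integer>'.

d = (-12, -11),  |d|² = 265;  R = 1+7 = 8,  c = 265−8² = 201
v_rel = (-1, -3),  |v_rel|² = 10;  v_rel·d = (-1)·(-12) + (-3)·(-11) = 45
10·t² − 90·t + 201 = 0  ⇒  m = 45² − 10·201 = 15
m = 15 > 0,  v_rel·d = 45 > 0  ⇒  inside

inside=yes margin=15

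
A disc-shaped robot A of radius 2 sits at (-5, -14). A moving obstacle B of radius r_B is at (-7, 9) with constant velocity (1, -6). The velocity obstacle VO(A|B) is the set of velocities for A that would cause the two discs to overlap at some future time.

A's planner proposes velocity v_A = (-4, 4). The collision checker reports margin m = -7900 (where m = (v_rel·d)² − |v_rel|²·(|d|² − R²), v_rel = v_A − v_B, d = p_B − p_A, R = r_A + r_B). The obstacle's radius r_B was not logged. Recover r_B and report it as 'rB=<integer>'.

m = -7900
d = (-2, 23);  v_rel = (-5, 10),  |v_rel|² = 125
v_rel×d = (-5)·(23) − (10)·(-2) = -95
since m = R²·125 − (-95)²:  R² = (9025 + -7900) / 125 = 9
R = √9 = 3  ⇒  r_B = 3 − 2 = 1

rB=1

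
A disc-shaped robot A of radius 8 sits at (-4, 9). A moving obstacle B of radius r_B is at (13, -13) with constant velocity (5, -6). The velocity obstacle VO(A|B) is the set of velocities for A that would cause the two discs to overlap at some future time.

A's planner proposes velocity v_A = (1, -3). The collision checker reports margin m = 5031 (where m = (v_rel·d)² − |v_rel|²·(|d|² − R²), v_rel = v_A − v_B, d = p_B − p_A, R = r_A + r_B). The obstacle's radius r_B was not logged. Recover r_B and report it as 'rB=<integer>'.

m = 5031
d = (17, -22);  v_rel = (-4, 3),  |v_rel|² = 25
v_rel×d = (-4)·(-22) − (3)·(17) = 37
since m = R²·25 − 37²:  R² = (1369 + 5031) / 25 = 256
R = √256 = 16  ⇒  r_B = 16 − 8 = 8

rB=8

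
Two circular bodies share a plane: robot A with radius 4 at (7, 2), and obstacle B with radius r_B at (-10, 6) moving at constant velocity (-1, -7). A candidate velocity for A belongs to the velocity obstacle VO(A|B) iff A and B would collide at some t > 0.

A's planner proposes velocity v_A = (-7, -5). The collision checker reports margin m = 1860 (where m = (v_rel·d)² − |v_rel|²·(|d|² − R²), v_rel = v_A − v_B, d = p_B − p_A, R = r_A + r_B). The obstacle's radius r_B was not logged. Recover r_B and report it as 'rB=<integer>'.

m = 1860
d = (-17, 4);  v_rel = (-6, 2),  |v_rel|² = 40
v_rel×d = (-6)·(4) − (2)·(-17) = 10
since m = R²·40 − 10²:  R² = (100 + 1860) / 40 = 49
R = √49 = 7  ⇒  r_B = 7 − 4 = 3

rB=3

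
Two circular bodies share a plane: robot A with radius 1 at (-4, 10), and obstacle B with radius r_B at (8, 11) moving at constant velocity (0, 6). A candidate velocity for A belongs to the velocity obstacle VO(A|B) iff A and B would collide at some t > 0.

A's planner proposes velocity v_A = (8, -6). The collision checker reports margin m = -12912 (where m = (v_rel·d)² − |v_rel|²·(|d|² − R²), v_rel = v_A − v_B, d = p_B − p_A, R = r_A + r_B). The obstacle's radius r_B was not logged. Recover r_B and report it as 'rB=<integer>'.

m = -12912
d = (12, 1);  v_rel = (8, -12),  |v_rel|² = 208
v_rel×d = (8)·(1) − (-12)·(12) = 152
since m = R²·208 − 152²:  R² = (23104 + -12912) / 208 = 49
R = √49 = 7  ⇒  r_B = 7 − 1 = 6

rB=6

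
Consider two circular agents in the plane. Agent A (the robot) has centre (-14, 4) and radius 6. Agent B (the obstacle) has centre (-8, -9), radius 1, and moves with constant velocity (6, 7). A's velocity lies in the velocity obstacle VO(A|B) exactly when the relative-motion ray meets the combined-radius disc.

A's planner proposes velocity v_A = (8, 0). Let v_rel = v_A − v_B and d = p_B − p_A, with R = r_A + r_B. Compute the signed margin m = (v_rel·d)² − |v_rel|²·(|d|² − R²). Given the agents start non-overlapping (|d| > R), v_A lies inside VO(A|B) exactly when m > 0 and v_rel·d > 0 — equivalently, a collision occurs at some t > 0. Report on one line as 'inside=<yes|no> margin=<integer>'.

d = (6, -13),  |d|² = 205;  R = 6+1 = 7,  c = 205−7² = 156
v_rel = (2, -7),  |v_rel|² = 53;  v_rel·d = (2)·(6) + (-7)·(-13) = 103
53·t² − 206·t + 156 = 0  ⇒  m = 103² − 53·156 = 2341
m = 2341 > 0,  v_rel·d = 103 > 0  ⇒  inside

inside=yes margin=2341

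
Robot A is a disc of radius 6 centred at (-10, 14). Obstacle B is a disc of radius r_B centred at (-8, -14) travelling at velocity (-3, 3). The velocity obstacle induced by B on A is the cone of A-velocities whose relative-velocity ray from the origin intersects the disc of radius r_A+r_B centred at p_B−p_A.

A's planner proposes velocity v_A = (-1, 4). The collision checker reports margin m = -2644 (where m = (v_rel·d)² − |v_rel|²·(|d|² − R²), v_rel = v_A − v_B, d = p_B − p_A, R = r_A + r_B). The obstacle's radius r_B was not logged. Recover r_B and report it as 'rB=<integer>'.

m = -2644
d = (2, -28);  v_rel = (2, 1),  |v_rel|² = 5
v_rel×d = (2)·(-28) − (1)·(2) = -58
since m = R²·5 − (-58)²:  R² = (3364 + -2644) / 5 = 144
R = √144 = 12  ⇒  r_B = 12 − 6 = 6

rB=6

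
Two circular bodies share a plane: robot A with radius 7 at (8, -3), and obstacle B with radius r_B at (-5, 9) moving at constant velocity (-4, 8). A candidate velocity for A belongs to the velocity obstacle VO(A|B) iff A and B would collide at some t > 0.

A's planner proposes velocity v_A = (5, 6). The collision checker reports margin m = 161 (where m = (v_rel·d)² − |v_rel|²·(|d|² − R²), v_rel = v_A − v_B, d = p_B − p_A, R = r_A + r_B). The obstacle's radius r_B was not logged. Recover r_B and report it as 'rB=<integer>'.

m = 161
d = (-13, 12);  v_rel = (9, -2),  |v_rel|² = 85
v_rel×d = (9)·(12) − (-2)·(-13) = 82
since m = R²·85 − 82²:  R² = (6724 + 161) / 85 = 81
R = √81 = 9  ⇒  r_B = 9 − 7 = 2

rB=2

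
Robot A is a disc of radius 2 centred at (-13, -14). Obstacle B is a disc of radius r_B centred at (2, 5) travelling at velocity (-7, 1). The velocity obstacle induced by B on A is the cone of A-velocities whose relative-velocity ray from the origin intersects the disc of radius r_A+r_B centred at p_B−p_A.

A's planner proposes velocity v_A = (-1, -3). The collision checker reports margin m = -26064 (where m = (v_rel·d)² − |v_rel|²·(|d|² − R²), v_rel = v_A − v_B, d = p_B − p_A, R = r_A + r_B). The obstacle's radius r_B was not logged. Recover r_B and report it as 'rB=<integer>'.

m = -26064
d = (15, 19);  v_rel = (6, -4),  |v_rel|² = 52
v_rel×d = (6)·(19) − (-4)·(15) = 174
since m = R²·52 − 174²:  R² = (30276 + -26064) / 52 = 81
R = √81 = 9  ⇒  r_B = 9 − 2 = 7

rB=7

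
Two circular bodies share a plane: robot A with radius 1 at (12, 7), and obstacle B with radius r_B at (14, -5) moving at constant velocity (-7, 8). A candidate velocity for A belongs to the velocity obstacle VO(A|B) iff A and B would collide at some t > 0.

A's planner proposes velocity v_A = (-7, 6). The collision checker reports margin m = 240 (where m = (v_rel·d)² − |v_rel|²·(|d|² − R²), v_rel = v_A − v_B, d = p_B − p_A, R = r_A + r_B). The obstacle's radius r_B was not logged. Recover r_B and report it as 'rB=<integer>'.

m = 240
d = (2, -12);  v_rel = (0, -2),  |v_rel|² = 4
v_rel×d = (0)·(-12) − (-2)·(2) = 4
since m = R²·4 − 4²:  R² = (16 + 240) / 4 = 64
R = √64 = 8  ⇒  r_B = 8 − 1 = 7

rB=7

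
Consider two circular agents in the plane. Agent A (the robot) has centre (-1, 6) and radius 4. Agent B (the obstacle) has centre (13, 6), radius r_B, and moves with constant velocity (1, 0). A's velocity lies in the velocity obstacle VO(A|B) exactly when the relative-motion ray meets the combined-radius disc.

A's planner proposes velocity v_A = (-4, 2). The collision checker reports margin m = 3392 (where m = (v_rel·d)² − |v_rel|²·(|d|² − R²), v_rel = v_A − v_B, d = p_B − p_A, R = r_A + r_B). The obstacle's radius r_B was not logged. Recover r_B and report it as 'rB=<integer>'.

m = 3392
d = (14, 0);  v_rel = (-5, 2),  |v_rel|² = 29
v_rel×d = (-5)·(0) − (2)·(14) = -28
since m = R²·29 − (-28)²:  R² = (784 + 3392) / 29 = 144
R = √144 = 12  ⇒  r_B = 12 − 4 = 8

rB=8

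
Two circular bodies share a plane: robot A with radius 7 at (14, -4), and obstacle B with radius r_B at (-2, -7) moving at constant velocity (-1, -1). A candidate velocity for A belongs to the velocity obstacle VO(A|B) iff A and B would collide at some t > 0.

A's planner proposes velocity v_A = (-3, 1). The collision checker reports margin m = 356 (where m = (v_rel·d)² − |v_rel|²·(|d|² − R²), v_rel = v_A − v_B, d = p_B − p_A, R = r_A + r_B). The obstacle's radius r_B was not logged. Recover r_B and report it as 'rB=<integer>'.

m = 356
d = (-16, -3);  v_rel = (-2, 2),  |v_rel|² = 8
v_rel×d = (-2)·(-3) − (2)·(-16) = 38
since m = R²·8 − 38²:  R² = (1444 + 356) / 8 = 225
R = √225 = 15  ⇒  r_B = 15 − 7 = 8

rB=8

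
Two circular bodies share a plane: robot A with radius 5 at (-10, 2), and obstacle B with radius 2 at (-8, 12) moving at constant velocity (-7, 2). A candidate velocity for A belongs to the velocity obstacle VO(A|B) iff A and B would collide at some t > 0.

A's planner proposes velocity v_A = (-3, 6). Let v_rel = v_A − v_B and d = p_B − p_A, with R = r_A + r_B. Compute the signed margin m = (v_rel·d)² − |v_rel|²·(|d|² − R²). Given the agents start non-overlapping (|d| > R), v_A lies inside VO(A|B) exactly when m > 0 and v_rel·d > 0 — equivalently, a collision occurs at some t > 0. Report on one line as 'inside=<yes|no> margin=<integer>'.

d = (2, 10),  |d|² = 104;  R = 5+2 = 7,  c = 104−7² = 55
v_rel = (4, 4),  |v_rel|² = 32;  v_rel·d = (4)·(2) + (4)·(10) = 48
32·t² − 96·t + 55 = 0  ⇒  m = 48² − 32·55 = 544
m = 544 > 0,  v_rel·d = 48 > 0  ⇒  inside

inside=yes margin=544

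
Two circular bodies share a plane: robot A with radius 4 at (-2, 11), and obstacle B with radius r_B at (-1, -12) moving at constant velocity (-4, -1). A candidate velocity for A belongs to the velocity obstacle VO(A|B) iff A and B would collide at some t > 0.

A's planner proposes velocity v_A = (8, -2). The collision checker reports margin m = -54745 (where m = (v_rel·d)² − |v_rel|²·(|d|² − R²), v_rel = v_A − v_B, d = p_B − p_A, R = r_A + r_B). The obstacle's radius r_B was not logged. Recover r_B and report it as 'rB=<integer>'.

m = -54745
d = (1, -23);  v_rel = (12, -1),  |v_rel|² = 145
v_rel×d = (12)·(-23) − (-1)·(1) = -275
since m = R²·145 − (-275)²:  R² = (75625 + -54745) / 145 = 144
R = √144 = 12  ⇒  r_B = 12 − 4 = 8

rB=8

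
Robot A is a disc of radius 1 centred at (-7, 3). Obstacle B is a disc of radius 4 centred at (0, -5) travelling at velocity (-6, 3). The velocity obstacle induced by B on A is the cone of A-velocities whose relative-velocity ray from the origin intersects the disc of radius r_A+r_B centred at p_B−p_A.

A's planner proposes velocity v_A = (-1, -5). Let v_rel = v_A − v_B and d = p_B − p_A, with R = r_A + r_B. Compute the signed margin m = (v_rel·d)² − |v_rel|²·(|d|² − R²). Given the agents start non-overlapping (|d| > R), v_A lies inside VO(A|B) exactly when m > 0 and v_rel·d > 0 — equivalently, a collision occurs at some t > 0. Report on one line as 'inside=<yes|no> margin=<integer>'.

d = (7, -8),  |d|² = 113;  R = 1+4 = 5,  c = 113−5² = 88
v_rel = (5, -8),  |v_rel|² = 89;  v_rel·d = (5)·(7) + (-8)·(-8) = 99
89·t² − 198·t + 88 = 0  ⇒  m = 99² − 89·88 = 1969
m = 1969 > 0,  v_rel·d = 99 > 0  ⇒  inside

inside=yes margin=1969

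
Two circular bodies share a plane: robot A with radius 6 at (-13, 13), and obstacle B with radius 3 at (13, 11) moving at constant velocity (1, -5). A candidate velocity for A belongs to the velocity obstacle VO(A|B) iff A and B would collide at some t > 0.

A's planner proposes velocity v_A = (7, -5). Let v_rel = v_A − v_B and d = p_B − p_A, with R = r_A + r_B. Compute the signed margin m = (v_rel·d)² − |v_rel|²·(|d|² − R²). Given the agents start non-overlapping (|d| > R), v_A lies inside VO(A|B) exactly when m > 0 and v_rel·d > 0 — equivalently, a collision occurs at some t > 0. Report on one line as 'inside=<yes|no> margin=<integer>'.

d = (26, -2),  |d|² = 680;  R = 6+3 = 9,  c = 680−9² = 599
v_rel = (6, 0),  |v_rel|² = 36;  v_rel·d = (6)·(26) + (0)·(-2) = 156
36·t² − 312·t + 599 = 0  ⇒  m = 156² − 36·599 = 2772
m = 2772 > 0,  v_rel·d = 156 > 0  ⇒  inside

inside=yes margin=2772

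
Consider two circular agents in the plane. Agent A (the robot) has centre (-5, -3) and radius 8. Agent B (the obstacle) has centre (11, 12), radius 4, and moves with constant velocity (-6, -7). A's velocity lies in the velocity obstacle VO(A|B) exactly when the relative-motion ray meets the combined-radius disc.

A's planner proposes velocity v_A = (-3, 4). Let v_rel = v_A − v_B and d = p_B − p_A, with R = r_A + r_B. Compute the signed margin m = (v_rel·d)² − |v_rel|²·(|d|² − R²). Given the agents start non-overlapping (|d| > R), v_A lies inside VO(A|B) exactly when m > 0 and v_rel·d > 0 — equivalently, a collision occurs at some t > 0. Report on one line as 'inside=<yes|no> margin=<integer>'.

d = (16, 15),  |d|² = 481;  R = 8+4 = 12,  c = 481−12² = 337
v_rel = (3, 11),  |v_rel|² = 130;  v_rel·d = (3)·(16) + (11)·(15) = 213
130·t² − 426·t + 337 = 0  ⇒  m = 213² − 130·337 = 1559
m = 1559 > 0,  v_rel·d = 213 > 0  ⇒  inside

inside=yes margin=1559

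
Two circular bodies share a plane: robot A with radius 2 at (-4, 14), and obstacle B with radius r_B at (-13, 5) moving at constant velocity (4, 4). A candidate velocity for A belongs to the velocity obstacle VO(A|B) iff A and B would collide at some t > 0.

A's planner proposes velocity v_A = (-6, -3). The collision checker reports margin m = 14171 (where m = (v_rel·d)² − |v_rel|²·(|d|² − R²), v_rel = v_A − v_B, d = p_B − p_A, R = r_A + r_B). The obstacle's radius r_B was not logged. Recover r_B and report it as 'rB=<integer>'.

m = 14171
d = (-9, -9);  v_rel = (-10, -7),  |v_rel|² = 149
v_rel×d = (-10)·(-9) − (-7)·(-9) = 27
since m = R²·149 − 27²:  R² = (729 + 14171) / 149 = 100
R = √100 = 10  ⇒  r_B = 10 − 2 = 8

rB=8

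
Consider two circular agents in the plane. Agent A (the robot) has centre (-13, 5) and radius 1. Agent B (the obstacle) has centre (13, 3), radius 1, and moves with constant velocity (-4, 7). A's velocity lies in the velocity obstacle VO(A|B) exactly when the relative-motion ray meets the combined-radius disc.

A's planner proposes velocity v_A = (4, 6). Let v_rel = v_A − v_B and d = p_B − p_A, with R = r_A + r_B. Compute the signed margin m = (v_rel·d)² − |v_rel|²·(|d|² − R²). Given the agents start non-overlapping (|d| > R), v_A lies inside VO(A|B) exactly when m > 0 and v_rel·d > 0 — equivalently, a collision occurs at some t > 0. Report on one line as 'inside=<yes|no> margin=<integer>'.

d = (26, -2),  |d|² = 680;  R = 1+1 = 2,  c = 680−2² = 676
v_rel = (8, -1),  |v_rel|² = 65;  v_rel·d = (8)·(26) + (-1)·(-2) = 210
65·t² − 420·t + 676 = 0  ⇒  m = 210² − 65·676 = 160
m = 160 > 0,  v_rel·d = 210 > 0  ⇒  inside

inside=yes margin=160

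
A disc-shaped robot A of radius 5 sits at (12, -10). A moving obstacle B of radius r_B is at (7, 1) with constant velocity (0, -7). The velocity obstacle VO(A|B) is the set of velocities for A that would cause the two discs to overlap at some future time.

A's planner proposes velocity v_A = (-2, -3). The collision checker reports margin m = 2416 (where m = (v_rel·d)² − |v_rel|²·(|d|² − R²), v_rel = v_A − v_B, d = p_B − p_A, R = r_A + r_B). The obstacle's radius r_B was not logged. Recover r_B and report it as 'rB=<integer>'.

m = 2416
d = (-5, 11);  v_rel = (-2, 4),  |v_rel|² = 20
v_rel×d = (-2)·(11) − (4)·(-5) = -2
since m = R²·20 − (-2)²:  R² = (4 + 2416) / 20 = 121
R = √121 = 11  ⇒  r_B = 11 − 5 = 6

rB=6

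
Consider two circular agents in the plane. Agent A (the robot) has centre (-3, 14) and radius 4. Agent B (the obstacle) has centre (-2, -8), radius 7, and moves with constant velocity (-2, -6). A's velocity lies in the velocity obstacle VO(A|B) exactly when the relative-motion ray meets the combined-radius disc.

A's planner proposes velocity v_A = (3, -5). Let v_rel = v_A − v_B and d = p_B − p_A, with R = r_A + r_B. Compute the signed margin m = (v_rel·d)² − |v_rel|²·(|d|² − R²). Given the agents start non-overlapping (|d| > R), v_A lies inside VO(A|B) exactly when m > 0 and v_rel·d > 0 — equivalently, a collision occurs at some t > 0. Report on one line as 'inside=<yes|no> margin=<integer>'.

d = (1, -22),  |d|² = 485;  R = 4+7 = 11,  c = 485−11² = 364
v_rel = (5, 1),  |v_rel|² = 26;  v_rel·d = (5)·(1) + (1)·(-22) = -17
26·t² + 34·t + 364 = 0  ⇒  m = (-17)² − 26·364 = -9175
m = -9175 < 0,  v_rel·d = -17 < 0  ⇒  outside

inside=no margin=-9175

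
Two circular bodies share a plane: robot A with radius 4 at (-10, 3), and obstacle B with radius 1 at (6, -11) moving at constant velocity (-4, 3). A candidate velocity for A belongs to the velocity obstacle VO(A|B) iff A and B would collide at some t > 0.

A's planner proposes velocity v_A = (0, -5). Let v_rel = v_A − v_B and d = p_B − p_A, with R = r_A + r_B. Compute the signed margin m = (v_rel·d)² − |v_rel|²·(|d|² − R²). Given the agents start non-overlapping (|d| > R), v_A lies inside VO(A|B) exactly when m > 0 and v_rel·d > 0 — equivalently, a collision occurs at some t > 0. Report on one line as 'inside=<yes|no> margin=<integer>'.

d = (16, -14),  |d|² = 452;  R = 4+1 = 5,  c = 452−5² = 427
v_rel = (4, -8),  |v_rel|² = 80;  v_rel·d = (4)·(16) + (-8)·(-14) = 176
80·t² − 352·t + 427 = 0  ⇒  m = 176² − 80·427 = -3184
m = -3184 < 0,  v_rel·d = 176 > 0  ⇒  outside

inside=no margin=-3184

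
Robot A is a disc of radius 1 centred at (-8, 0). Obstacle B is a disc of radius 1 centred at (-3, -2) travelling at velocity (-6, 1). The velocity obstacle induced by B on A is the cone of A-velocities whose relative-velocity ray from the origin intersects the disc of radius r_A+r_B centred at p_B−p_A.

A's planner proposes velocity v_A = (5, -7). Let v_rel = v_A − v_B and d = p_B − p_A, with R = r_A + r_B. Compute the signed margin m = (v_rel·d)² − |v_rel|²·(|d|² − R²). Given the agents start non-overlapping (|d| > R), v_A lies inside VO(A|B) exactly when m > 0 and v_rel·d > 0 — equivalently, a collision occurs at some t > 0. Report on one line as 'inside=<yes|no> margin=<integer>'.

d = (5, -2),  |d|² = 29;  R = 1+1 = 2,  c = 29−2² = 25
v_rel = (11, -8),  |v_rel|² = 185;  v_rel·d = (11)·(5) + (-8)·(-2) = 71
185·t² − 142·t + 25 = 0  ⇒  m = 71² − 185·25 = 416
m = 416 > 0,  v_rel·d = 71 > 0  ⇒  inside

inside=yes margin=416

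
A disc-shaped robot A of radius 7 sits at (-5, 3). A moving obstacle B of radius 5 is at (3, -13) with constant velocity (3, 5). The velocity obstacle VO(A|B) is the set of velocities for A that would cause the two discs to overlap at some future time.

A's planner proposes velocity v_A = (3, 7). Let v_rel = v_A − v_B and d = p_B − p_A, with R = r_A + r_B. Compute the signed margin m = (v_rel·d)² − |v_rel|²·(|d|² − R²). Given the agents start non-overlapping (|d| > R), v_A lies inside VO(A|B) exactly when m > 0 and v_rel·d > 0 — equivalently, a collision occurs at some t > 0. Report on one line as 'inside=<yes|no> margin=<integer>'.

d = (8, -16),  |d|² = 320;  R = 7+5 = 12,  c = 320−12² = 176
v_rel = (0, 2),  |v_rel|² = 4;  v_rel·d = (0)·(8) + (2)·(-16) = -32
4·t² + 64·t + 176 = 0  ⇒  m = (-32)² − 4·176 = 320
m = 320 > 0,  v_rel·d = -32 < 0  ⇒  outside

inside=no margin=320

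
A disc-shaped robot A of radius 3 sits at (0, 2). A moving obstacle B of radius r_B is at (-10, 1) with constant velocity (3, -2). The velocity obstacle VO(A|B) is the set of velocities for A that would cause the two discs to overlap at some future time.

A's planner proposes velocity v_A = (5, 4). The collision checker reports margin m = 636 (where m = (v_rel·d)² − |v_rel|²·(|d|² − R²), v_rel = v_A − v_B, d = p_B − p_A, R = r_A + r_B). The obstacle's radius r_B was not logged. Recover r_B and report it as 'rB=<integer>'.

m = 636
d = (-10, -1);  v_rel = (2, 6),  |v_rel|² = 40
v_rel×d = (2)·(-1) − (6)·(-10) = 58
since m = R²·40 − 58²:  R² = (3364 + 636) / 40 = 100
R = √100 = 10  ⇒  r_B = 10 − 3 = 7

rB=7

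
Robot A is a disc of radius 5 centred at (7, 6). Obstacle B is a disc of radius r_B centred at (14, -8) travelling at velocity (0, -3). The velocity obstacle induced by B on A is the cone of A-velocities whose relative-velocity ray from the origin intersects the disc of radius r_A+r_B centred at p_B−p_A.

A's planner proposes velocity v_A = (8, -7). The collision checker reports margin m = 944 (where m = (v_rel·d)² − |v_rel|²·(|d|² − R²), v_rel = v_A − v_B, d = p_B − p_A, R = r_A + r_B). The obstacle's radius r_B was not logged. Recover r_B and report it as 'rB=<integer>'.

m = 944
d = (7, -14);  v_rel = (8, -4),  |v_rel|² = 80
v_rel×d = (8)·(-14) − (-4)·(7) = -84
since m = R²·80 − (-84)²:  R² = (7056 + 944) / 80 = 100
R = √100 = 10  ⇒  r_B = 10 − 5 = 5

rB=5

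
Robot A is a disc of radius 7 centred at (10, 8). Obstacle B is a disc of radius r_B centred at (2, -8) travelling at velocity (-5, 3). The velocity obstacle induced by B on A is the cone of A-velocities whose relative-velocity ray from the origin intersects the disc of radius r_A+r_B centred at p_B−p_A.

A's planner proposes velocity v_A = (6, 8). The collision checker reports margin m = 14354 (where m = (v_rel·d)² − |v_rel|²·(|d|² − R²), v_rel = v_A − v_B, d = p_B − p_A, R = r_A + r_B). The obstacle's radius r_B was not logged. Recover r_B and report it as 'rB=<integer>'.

m = 14354
d = (-8, -16);  v_rel = (11, 5),  |v_rel|² = 146
v_rel×d = (11)·(-16) − (5)·(-8) = -136
since m = R²·146 − (-136)²:  R² = (18496 + 14354) / 146 = 225
R = √225 = 15  ⇒  r_B = 15 − 7 = 8

rB=8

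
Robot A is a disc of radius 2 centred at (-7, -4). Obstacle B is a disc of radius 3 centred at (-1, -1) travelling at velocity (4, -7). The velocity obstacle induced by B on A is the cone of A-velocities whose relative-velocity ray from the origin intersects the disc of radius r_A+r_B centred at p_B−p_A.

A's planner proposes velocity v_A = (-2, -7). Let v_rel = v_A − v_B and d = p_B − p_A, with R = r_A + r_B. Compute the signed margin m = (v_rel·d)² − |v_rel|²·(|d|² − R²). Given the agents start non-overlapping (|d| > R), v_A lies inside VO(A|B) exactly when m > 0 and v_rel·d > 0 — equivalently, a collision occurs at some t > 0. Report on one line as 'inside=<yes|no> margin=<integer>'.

d = (6, 3),  |d|² = 45;  R = 2+3 = 5,  c = 45−5² = 20
v_rel = (-6, 0),  |v_rel|² = 36;  v_rel·d = (-6)·(6) + (0)·(3) = -36
36·t² + 72·t + 20 = 0  ⇒  m = (-36)² − 36·20 = 576
m = 576 > 0,  v_rel·d = -36 < 0  ⇒  outside

inside=no margin=576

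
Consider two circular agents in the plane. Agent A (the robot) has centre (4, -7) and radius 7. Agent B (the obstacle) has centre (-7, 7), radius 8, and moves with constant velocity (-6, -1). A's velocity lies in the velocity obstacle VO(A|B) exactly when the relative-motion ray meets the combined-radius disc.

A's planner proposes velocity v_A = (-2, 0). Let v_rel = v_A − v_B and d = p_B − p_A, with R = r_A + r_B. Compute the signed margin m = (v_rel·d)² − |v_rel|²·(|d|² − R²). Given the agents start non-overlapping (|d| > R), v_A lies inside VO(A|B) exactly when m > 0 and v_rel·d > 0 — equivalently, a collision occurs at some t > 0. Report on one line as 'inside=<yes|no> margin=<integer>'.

d = (-11, 14),  |d|² = 317;  R = 7+8 = 15,  c = 317−15² = 92
v_rel = (4, 1),  |v_rel|² = 17;  v_rel·d = (4)·(-11) + (1)·(14) = -30
17·t² + 60·t + 92 = 0  ⇒  m = (-30)² − 17·92 = -664
m = -664 < 0,  v_rel·d = -30 < 0  ⇒  outside

inside=no margin=-664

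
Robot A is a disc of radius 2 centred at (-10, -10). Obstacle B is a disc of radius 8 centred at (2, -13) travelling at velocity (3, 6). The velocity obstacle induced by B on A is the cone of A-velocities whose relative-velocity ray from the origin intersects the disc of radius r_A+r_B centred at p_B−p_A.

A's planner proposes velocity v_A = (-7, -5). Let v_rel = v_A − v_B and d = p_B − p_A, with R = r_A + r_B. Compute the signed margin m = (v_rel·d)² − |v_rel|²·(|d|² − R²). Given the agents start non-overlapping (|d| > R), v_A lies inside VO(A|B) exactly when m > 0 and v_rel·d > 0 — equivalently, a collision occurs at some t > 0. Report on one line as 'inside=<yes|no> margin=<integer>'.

d = (12, -3),  |d|² = 153;  R = 2+8 = 10,  c = 153−10² = 53
v_rel = (-10, -11),  |v_rel|² = 221;  v_rel·d = (-10)·(12) + (-11)·(-3) = -87
221·t² + 174·t + 53 = 0  ⇒  m = (-87)² − 221·53 = -4144
m = -4144 < 0,  v_rel·d = -87 < 0  ⇒  outside

inside=no margin=-4144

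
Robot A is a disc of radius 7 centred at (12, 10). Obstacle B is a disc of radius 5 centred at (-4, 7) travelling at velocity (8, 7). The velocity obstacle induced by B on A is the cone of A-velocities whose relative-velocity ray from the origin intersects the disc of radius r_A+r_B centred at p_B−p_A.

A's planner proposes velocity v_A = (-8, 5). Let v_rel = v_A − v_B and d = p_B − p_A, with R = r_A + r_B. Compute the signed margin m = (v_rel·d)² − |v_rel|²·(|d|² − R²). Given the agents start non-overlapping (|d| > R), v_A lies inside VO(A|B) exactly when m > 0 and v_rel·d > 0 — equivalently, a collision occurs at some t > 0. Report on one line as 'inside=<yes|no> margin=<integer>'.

d = (-16, -3),  |d|² = 265;  R = 7+5 = 12,  c = 265−12² = 121
v_rel = (-16, -2),  |v_rel|² = 260;  v_rel·d = (-16)·(-16) + (-2)·(-3) = 262
260·t² − 524·t + 121 = 0  ⇒  m = 262² − 260·121 = 37184
m = 37184 > 0,  v_rel·d = 262 > 0  ⇒  inside

inside=yes margin=37184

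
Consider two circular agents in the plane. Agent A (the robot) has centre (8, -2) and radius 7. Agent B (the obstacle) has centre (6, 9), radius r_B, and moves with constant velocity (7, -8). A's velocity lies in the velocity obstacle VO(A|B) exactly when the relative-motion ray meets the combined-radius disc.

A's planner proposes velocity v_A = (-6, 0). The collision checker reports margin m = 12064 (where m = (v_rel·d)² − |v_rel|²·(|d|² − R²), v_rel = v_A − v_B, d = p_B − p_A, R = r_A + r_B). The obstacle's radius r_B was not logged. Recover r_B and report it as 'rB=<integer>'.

m = 12064
d = (-2, 11);  v_rel = (-13, 8),  |v_rel|² = 233
v_rel×d = (-13)·(11) − (8)·(-2) = -127
since m = R²·233 − (-127)²:  R² = (16129 + 12064) / 233 = 121
R = √121 = 11  ⇒  r_B = 11 − 7 = 4

rB=4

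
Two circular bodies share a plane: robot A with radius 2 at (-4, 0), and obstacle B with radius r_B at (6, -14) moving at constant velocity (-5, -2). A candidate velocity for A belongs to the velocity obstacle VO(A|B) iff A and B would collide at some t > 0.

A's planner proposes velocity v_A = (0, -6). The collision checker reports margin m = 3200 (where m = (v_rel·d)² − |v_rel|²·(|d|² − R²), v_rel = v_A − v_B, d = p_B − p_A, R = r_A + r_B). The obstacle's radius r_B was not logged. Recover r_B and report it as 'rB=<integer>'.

m = 3200
d = (10, -14);  v_rel = (5, -4),  |v_rel|² = 41
v_rel×d = (5)·(-14) − (-4)·(10) = -30
since m = R²·41 − (-30)²:  R² = (900 + 3200) / 41 = 100
R = √100 = 10  ⇒  r_B = 10 − 2 = 8

rB=8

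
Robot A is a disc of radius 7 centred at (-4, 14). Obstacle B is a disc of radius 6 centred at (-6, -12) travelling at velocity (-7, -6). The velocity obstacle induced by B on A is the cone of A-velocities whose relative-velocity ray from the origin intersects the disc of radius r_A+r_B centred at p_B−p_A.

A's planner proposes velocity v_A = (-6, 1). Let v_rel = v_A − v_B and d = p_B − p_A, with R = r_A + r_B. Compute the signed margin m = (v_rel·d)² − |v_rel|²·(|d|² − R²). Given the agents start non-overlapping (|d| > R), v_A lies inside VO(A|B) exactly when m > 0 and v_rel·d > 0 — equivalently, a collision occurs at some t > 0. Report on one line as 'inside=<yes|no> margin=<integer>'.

d = (-2, -26),  |d|² = 680;  R = 7+6 = 13,  c = 680−13² = 511
v_rel = (1, 7),  |v_rel|² = 50;  v_rel·d = (1)·(-2) + (7)·(-26) = -184
50·t² + 368·t + 511 = 0  ⇒  m = (-184)² − 50·511 = 8306
m = 8306 > 0,  v_rel·d = -184 < 0  ⇒  outside

inside=no margin=8306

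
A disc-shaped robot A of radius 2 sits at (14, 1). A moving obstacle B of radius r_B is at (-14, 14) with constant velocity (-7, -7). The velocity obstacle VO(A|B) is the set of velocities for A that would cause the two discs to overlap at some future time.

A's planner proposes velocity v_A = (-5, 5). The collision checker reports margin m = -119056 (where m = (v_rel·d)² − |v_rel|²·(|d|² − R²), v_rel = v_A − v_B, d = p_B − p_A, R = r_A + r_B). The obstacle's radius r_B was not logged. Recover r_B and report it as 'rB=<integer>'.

m = -119056
d = (-28, 13);  v_rel = (2, 12),  |v_rel|² = 148
v_rel×d = (2)·(13) − (12)·(-28) = 362
since m = R²·148 − 362²:  R² = (131044 + -119056) / 148 = 81
R = √81 = 9  ⇒  r_B = 9 − 2 = 7

rB=7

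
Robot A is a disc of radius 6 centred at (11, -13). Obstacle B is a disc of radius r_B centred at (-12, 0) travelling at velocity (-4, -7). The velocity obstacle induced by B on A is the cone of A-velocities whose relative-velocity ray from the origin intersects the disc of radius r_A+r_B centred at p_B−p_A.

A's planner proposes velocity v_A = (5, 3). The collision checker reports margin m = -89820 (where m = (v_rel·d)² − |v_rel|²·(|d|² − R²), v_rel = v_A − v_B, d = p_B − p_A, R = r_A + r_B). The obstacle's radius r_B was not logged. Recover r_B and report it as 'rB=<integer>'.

m = -89820
d = (-23, 13);  v_rel = (9, 10),  |v_rel|² = 181
v_rel×d = (9)·(13) − (10)·(-23) = 347
since m = R²·181 − 347²:  R² = (120409 + -89820) / 181 = 169
R = √169 = 13  ⇒  r_B = 13 − 6 = 7

rB=7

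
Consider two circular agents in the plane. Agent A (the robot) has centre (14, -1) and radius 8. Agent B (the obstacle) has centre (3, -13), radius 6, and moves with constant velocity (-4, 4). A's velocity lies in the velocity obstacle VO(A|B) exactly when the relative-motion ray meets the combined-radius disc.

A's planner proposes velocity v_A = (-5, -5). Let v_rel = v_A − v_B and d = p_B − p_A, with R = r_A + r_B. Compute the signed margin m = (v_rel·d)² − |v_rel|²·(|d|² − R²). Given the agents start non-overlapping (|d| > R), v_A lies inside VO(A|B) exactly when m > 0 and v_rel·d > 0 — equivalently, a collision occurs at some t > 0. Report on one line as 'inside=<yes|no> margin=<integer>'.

d = (-11, -12),  |d|² = 265;  R = 8+6 = 14,  c = 265−14² = 69
v_rel = (-1, -9),  |v_rel|² = 82;  v_rel·d = (-1)·(-11) + (-9)·(-12) = 119
82·t² − 238·t + 69 = 0  ⇒  m = 119² − 82·69 = 8503
m = 8503 > 0,  v_rel·d = 119 > 0  ⇒  inside

inside=yes margin=8503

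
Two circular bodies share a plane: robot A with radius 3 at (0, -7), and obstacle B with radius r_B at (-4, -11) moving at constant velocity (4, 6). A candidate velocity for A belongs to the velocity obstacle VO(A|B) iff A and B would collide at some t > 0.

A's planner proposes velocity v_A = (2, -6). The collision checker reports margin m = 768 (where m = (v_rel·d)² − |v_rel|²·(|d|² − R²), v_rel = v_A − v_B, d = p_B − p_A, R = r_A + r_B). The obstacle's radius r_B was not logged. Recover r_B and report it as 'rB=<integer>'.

m = 768
d = (-4, -4);  v_rel = (-2, -12),  |v_rel|² = 148
v_rel×d = (-2)·(-4) − (-12)·(-4) = -40
since m = R²·148 − (-40)²:  R² = (1600 + 768) / 148 = 16
R = √16 = 4  ⇒  r_B = 4 − 3 = 1

rB=1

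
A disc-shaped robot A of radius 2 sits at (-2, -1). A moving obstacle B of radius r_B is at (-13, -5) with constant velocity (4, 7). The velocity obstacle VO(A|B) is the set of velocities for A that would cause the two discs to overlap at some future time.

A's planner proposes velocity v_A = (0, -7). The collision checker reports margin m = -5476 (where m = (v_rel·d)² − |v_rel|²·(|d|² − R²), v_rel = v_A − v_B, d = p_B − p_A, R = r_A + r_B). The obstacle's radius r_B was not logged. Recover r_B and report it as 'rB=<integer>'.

m = -5476
d = (-11, -4);  v_rel = (-4, -14),  |v_rel|² = 212
v_rel×d = (-4)·(-4) − (-14)·(-11) = -138
since m = R²·212 − (-138)²:  R² = (19044 + -5476) / 212 = 64
R = √64 = 8  ⇒  r_B = 8 − 2 = 6

rB=6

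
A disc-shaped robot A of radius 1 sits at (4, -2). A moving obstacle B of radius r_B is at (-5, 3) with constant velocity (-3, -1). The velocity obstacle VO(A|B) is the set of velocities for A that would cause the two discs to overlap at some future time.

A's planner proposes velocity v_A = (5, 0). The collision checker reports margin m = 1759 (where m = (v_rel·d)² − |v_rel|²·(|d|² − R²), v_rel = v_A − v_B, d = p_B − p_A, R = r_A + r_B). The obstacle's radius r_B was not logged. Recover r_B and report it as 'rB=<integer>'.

m = 1759
d = (-9, 5);  v_rel = (8, 1),  |v_rel|² = 65
v_rel×d = (8)·(5) − (1)·(-9) = 49
since m = R²·65 − 49²:  R² = (2401 + 1759) / 65 = 64
R = √64 = 8  ⇒  r_B = 8 − 1 = 7

rB=7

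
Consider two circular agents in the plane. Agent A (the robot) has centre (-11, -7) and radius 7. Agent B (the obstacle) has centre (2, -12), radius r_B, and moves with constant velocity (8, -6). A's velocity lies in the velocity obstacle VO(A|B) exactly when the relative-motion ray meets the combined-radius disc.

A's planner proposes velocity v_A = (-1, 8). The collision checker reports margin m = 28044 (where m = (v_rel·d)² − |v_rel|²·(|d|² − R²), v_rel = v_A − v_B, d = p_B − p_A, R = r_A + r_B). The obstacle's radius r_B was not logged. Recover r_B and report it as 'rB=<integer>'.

m = 28044
d = (13, -5);  v_rel = (-9, 14),  |v_rel|² = 277
v_rel×d = (-9)·(-5) − (14)·(13) = -137
since m = R²·277 − (-137)²:  R² = (18769 + 28044) / 277 = 169
R = √169 = 13  ⇒  r_B = 13 − 7 = 6

rB=6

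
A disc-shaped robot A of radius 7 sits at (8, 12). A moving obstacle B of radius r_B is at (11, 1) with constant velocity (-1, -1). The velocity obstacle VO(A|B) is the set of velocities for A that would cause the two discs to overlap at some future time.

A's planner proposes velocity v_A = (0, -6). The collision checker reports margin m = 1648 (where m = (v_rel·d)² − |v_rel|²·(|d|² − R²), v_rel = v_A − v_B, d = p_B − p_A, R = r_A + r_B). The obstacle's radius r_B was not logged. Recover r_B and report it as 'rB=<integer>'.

m = 1648
d = (3, -11);  v_rel = (1, -5),  |v_rel|² = 26
v_rel×d = (1)·(-11) − (-5)·(3) = 4
since m = R²·26 − 4²:  R² = (16 + 1648) / 26 = 64
R = √64 = 8  ⇒  r_B = 8 − 7 = 1

rB=1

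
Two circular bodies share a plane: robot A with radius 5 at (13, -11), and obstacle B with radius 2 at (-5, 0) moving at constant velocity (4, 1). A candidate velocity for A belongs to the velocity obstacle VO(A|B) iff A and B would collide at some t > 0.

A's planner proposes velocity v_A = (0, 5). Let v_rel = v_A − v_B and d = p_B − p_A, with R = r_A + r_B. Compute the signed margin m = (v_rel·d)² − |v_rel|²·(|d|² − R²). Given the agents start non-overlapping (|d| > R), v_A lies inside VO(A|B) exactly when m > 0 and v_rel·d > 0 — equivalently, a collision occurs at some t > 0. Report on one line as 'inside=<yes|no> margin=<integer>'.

d = (-18, 11),  |d|² = 445;  R = 5+2 = 7,  c = 445−7² = 396
v_rel = (-4, 4),  |v_rel|² = 32;  v_rel·d = (-4)·(-18) + (4)·(11) = 116
32·t² − 232·t + 396 = 0  ⇒  m = 116² − 32·396 = 784
m = 784 > 0,  v_rel·d = 116 > 0  ⇒  inside

inside=yes margin=784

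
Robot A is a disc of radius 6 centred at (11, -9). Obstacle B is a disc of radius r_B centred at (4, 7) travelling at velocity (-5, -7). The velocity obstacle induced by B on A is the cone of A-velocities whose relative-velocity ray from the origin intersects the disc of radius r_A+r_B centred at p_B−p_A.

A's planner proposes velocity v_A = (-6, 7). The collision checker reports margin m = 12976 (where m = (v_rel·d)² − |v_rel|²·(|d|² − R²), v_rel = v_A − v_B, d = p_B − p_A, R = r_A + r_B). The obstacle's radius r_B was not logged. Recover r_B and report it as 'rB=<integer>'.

m = 12976
d = (-7, 16);  v_rel = (-1, 14),  |v_rel|² = 197
v_rel×d = (-1)·(16) − (14)·(-7) = 82
since m = R²·197 − 82²:  R² = (6724 + 12976) / 197 = 100
R = √100 = 10  ⇒  r_B = 10 − 6 = 4

rB=4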